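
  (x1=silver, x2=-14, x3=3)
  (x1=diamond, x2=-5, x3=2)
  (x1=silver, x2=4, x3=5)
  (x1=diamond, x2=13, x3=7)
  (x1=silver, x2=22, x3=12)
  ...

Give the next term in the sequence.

(x1=diamond, x2=31, x3=19)

X1: alternates silver ↔ diamond; silver, diamond, silver, diamond, silver → diamond.
X2: +9 each step; -14, -5, 4, 13, 22 → 31.
X3 — each term is the sum of the two before it: 3, 2, 5, 7, 12 → 19.
Putting it together: (x1=diamond, x2=31, x3=19).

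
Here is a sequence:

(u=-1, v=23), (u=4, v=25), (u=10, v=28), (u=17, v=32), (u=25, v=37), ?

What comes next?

For the u, differences are 5, 6, 7, … (increasing by 1 each time): -1, 4, 10, 17, 25 → 34.
V — differences are 2, 3, 4, … (increasing by 1 each time): 23, 25, 28, 32, 37 → 43.
Putting it together: (u=34, v=43).

(u=34, v=43)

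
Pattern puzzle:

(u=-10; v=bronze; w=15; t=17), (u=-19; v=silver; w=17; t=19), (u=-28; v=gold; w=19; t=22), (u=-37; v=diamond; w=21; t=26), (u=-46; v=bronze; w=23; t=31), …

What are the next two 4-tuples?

For the u, −9 each step: -10, -19, -28, -37, -46 → -55 → -64.
V — repeats bronze → silver → gold → diamond: bronze, silver, gold, diamond, bronze → silver → gold.
W: +2 each step, so 15, 17, 19, 21, 23 → 25 → 27.
T: 17, 19, 22, 26, 31 → 37 → 44 (differences are 2, 3, 4, … (increasing by 1 each time)).
Putting the parts together: (u=-55; v=silver; w=25; t=37) and then (u=-64; v=gold; w=27; t=44).

(u=-55; v=silver; w=25; t=37), (u=-64; v=gold; w=27; t=44)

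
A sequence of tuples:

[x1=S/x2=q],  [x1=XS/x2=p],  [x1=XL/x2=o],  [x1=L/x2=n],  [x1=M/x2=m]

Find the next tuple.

X1: S, XS, XL, L, M → S (runs backward through clothing sizes XS→XL).
X2: q, p, o, n, m → l (letters move back 1 place in the alphabet).
Putting it together: [x1=S/x2=l].

[x1=S/x2=l]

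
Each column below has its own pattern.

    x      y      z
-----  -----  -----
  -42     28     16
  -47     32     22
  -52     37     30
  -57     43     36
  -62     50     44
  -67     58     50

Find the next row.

Column x goes -42, -47, -52, -57, -62, -67 → -72 (−5 each step).
Column y: differences are 4, 5, 6, … (increasing by 1 each time), so 28, 32, 37, 43, 50, 58 → 67.
Column z: alternating steps +6, +8, +6, +8, …, so 16, 22, 30, 36, 44, 50 → 58.
Putting it together: -72  67  58.

-72  67  58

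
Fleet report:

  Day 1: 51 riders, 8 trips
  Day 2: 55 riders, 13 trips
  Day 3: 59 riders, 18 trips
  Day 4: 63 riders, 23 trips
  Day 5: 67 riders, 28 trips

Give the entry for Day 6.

71 riders, 33 trips

For the riders, +4 each step: 51, 55, 59, 63, 67 → 71.
Trips: +5 each step, so 8, 13, 18, 23, 28 → 33.
Putting it together: 71 riders, 33 trips.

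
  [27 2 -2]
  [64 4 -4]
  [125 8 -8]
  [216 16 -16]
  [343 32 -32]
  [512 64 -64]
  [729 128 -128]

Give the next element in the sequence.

For the first slot, perfect cubes: 3³, 4³, 5³, …: 27, 64, 125, 216, 343, 512, 729 → 1000.
For the second slot, ×2 each step: 2, 4, 8, 16, 32, 64, 128 → 256.
Third slot: -2, -4, -8, -16, -32, -64, -128 → -256 (always the negative of the second slot).
So the next element is [1000 256 -256].

[1000 256 -256]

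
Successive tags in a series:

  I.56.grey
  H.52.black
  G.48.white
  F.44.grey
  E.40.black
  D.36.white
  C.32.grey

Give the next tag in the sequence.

B.28.black

Letter: letters move back 1 place in the alphabet; I, H, G, F, E, D, C → B.
Second component: −4 each step, so 56, 52, 48, 44, 40, 36, 32 → 28.
For the shade, repeats grey → black → white: grey, black, white, grey, black, white, grey → black.
Combining the parts gives B.28.black.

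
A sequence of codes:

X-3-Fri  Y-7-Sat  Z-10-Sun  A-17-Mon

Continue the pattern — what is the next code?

Letter — letters move forward 1 place in the alphabet, wrapping Z→A: X, Y, Z, A → B.
Second component goes 3, 7, 10, 17 → 27 (each term is the sum of the two before it).
Day goes Fri, Sat, Sun, Mon → Tue (runs through the weekdays Mon→Sun).
Combining the parts gives B-27-Tue.

B-27-Tue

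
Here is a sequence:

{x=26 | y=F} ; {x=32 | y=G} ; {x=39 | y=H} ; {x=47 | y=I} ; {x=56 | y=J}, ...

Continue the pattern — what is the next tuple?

{x=66 | y=K}

X — differences are 6, 7, 8, … (increasing by 1 each time): 26, 32, 39, 47, 56 → 66.
Y: letters move forward 1 place in the alphabet, so F, G, H, I, J → K.
Combining the parts gives {x=66 | y=K}.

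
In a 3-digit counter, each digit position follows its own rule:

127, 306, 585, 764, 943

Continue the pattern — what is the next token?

First digit goes 1, 3, 5, 7, 9 → 1 (+2 each step, mod 10).
Second digit: 2, 0, 8, 6, 4 → 2 (−2 each step, mod 10).
For the third digit, −1 each step, mod 10: 7, 6, 5, 4, 3 → 2.
Putting it together: 122.

122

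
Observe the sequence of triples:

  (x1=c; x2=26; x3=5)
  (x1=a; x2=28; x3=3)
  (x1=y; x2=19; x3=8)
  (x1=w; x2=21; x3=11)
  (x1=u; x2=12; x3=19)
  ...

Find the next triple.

X1: letters move back 2 places in the alphabet, wrapping A→Z; c, a, y, w, u → s.
X2 goes 26, 28, 19, 21, 12 → 14 (alternating steps +2, −9, +2, −9, …).
X3: each term is the sum of the two before it; 5, 3, 8, 11, 19 → 30.
Combining the parts gives (x1=s; x2=14; x3=30).

(x1=s; x2=14; x3=30)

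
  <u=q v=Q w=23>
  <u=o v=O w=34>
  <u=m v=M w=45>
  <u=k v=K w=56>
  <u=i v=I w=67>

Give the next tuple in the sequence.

U: letters move back 2 places in the alphabet, so q, o, m, k, i → g.
V: letters move back 2 places in the alphabet; Q, O, M, K, I → G.
W: +11 each step; 23, 34, 45, 56, 67 → 78.
Combining the parts gives <u=g v=G w=78>.

<u=g v=G w=78>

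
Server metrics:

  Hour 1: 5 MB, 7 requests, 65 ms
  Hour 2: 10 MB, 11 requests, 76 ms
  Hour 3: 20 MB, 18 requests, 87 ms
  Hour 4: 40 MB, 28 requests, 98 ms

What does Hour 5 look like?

80 MB, 41 requests, 109 ms

MB: ×2 each step; 5, 10, 20, 40 → 80.
Requests: differences are 4, 7, 10, … (increasing by 3 each time), so 7, 11, 18, 28 → 41.
Ms: +11 each step, so 65, 76, 87, 98 → 109.
So the next row is 80 MB, 41 requests, 109 ms.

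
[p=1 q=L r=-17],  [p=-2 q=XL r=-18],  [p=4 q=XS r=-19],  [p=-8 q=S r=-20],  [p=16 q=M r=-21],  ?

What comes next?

P: 1, -2, 4, -8, 16 → -32 (×(-2) each step).
For the q, runs through clothing sizes XS→XL: L, XL, XS, S, M → L.
R goes -17, -18, -19, -20, -21 → -22 (−1 each step).
Putting it together: [p=-32 q=L r=-22].

[p=-32 q=L r=-22]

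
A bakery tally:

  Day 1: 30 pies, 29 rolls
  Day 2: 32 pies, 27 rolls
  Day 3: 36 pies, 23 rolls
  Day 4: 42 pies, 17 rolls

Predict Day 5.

For the pies, differences are 2, 4, 6, … (increasing by 2 each time): 30, 32, 36, 42 → 50.
Rolls: together with the pies always sums to 59; 29, 27, 23, 17 → 9.
Putting it together: 50 pies, 9 rolls.

50 pies, 9 rolls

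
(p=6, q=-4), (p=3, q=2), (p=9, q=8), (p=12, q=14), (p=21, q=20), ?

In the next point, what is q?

26

For the q, +6 each step: -4, 2, 8, 14, 20 → 26.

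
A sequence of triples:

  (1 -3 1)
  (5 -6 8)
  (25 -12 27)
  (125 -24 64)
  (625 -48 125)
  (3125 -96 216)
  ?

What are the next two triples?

(15625 -192 343), (78125 -384 512)

For the first value, ×5 each step: 1, 5, 25, 125, 625, 3125 → 15625 → 78125.
Second value goes -3, -6, -12, -24, -48, -96 → -192 → -384 (×2 each step).
Third value: 1, 8, 27, 64, 125, 216 → 343 → 512 (perfect cubes: 1³, 2³, 3³, …).
Putting the parts together: (15625 -192 343) and then (78125 -384 512).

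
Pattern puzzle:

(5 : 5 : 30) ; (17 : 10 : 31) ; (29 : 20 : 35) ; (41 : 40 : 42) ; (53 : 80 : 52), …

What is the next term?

First slot: 5, 17, 29, 41, 53 → 65 (+12 each step).
Second slot — ×2 each step: 5, 10, 20, 40, 80 → 160.
For the third slot, differences are 1, 4, 7, … (increasing by 3 each time): 30, 31, 35, 42, 52 → 65.
Combining the parts gives (65 : 160 : 65).

(65 : 160 : 65)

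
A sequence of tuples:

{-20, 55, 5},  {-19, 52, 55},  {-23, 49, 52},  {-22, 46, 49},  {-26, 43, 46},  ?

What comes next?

{-25, 40, 43}

First component: -20, -19, -23, -22, -26 → -25 (alternating steps +1, −4, +1, −4, …).
Second component: 55, 52, 49, 46, 43 → 40 (−3 each step).
Third component goes 5, 55, 52, 49, 46 → 43 (always the previous value of the second component).
Combining the parts gives {-25, 40, 43}.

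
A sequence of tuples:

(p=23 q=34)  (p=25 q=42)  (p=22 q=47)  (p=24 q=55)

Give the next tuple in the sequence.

P — alternating steps +2, −3, +2, −3, …: 23, 25, 22, 24 → 21.
Q goes 34, 42, 47, 55 → 60 (alternating steps +8, +5, +8, +5, …).
Putting it together: (p=21 q=60).

(p=21 q=60)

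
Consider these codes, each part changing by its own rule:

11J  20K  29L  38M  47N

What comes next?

First component: +9 each step; 11, 20, 29, 38, 47 → 56.
Letter: J, K, L, M, N → O (letters move forward 1 place in the alphabet).
Putting it together: 56O.

56O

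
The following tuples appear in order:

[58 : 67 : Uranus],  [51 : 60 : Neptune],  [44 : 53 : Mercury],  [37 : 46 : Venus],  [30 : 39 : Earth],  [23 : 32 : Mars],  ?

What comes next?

[16 : 25 : Jupiter]

For the first component, −7 each step: 58, 51, 44, 37, 30, 23 → 16.
Second component: 67, 60, 53, 46, 39, 32 → 25 (always 9 more than the first component).
For the planet, runs through the planets Mercury→Neptune: Uranus, Neptune, Mercury, Venus, Earth, Mars → Jupiter.
So the next tuple is [16 : 25 : Jupiter].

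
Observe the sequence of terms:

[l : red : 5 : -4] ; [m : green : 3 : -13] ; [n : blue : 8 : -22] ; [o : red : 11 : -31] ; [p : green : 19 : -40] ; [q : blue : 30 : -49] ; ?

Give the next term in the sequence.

[r : red : 49 : -58]

For the letter, letters move forward 1 place in the alphabet: l, m, n, o, p, q → r.
Colour: repeats red → green → blue; red, green, blue, red, green, blue → red.
Third part: each term is the sum of the two before it; 5, 3, 8, 11, 19, 30 → 49.
Fourth part: −9 each step, so -4, -13, -22, -31, -40, -49 → -58.
Putting it together: [r : red : 49 : -58].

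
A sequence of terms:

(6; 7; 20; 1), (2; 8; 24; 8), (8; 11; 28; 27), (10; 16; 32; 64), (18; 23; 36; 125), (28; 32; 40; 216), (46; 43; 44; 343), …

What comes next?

(74; 56; 48; 512)

For the first coordinate, each term is the sum of the two before it: 6, 2, 8, 10, 18, 28, 46 → 74.
Second coordinate: differences are 1, 3, 5, … (increasing by 2 each time), so 7, 8, 11, 16, 23, 32, 43 → 56.
Third coordinate: +4 each step; 20, 24, 28, 32, 36, 40, 44 → 48.
For the fourth coordinate, perfect cubes: 1³, 2³, 3³, …: 1, 8, 27, 64, 125, 216, 343 → 512.
So the next term is (74; 56; 48; 512).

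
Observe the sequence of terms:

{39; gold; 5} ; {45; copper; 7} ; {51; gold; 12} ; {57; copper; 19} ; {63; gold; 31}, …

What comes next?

{69; copper; 50}

First value goes 39, 45, 51, 57, 63 → 69 (+6 each step).
Metal: alternates gold ↔ copper; gold, copper, gold, copper, gold → copper.
Third value goes 5, 7, 12, 19, 31 → 50 (each term is the sum of the two before it).
Putting it together: {69; copper; 50}.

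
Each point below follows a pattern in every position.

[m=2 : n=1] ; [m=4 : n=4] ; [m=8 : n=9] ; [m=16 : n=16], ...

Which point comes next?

[m=32 : n=25]

M — ×2 each step: 2, 4, 8, 16 → 32.
N goes 1, 4, 9, 16 → 25 (perfect squares: 1², 2², 3², …).
So the next point is [m=32 : n=25].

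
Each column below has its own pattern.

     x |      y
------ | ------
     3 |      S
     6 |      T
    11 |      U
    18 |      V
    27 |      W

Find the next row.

Column x: differences are 3, 5, 7, … (increasing by 2 each time); 3, 6, 11, 18, 27 → 38.
Column y — letters move forward 1 place in the alphabet: S, T, U, V, W → X.
Combining the parts gives 38  X.

38  X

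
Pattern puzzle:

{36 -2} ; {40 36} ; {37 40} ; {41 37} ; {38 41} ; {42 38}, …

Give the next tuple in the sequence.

{39 42}

First coordinate goes 36, 40, 37, 41, 38, 42 → 39 (alternating steps +4, −3, +4, −3, …).
For the second coordinate, always the previous value of the first coordinate: -2, 36, 40, 37, 41, 38 → 42.
Combining the parts gives {39 42}.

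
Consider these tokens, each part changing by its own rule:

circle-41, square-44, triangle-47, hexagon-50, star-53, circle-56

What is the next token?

For the shape, repeats circle → square → triangle → hexagon → star: circle, square, triangle, hexagon, star, circle → square.
For the second component, +3 each step: 41, 44, 47, 50, 53, 56 → 59.
So the next token is square-59.

square-59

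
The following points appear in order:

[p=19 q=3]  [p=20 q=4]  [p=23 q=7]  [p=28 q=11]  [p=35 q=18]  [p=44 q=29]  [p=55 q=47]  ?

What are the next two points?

P: differences are 1, 3, 5, … (increasing by 2 each time), so 19, 20, 23, 28, 35, 44, 55 → 68 → 83.
Q: each term is the sum of the two before it, so 3, 4, 7, 11, 18, 29, 47 → 76 → 123.
So the next two points are [p=68 q=76] and [p=83 q=123].

[p=68 q=76], [p=83 q=123]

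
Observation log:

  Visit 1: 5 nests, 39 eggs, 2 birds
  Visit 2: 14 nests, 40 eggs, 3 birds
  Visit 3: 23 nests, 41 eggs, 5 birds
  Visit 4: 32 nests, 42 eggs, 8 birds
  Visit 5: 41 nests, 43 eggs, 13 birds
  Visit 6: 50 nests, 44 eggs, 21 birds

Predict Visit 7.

59 nests, 45 eggs, 34 birds

Nests goes 5, 14, 23, 32, 41, 50 → 59 (+9 each step).
Eggs: +1 each step, so 39, 40, 41, 42, 43, 44 → 45.
For the birds, each term is the sum of the two before it: 2, 3, 5, 8, 13, 21 → 34.
Combining the parts gives 59 nests, 45 eggs, 34 birds.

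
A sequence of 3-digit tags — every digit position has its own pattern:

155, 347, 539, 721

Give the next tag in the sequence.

913

First digit — +2 each step, mod 10: 1, 3, 5, 7 → 9.
Second digit — −1 each step, mod 10: 5, 4, 3, 2 → 1.
Third digit: +2 each step, mod 10; 5, 7, 9, 1 → 3.
So the next tag is 913.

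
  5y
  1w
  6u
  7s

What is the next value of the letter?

q

For the first component, each term is the sum of the two before it: 5, 1, 6, 7 → 13.
For the letter, letters move back 2 places in the alphabet: y, w, u, s → q.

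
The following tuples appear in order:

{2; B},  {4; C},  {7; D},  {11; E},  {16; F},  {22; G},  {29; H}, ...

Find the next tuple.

First coordinate: 2, 4, 7, 11, 16, 22, 29 → 37 (differences are 2, 3, 4, … (increasing by 1 each time)).
Letter: letters move forward 1 place in the alphabet, so B, C, D, E, F, G, H → I.
Putting it together: {37; I}.

{37; I}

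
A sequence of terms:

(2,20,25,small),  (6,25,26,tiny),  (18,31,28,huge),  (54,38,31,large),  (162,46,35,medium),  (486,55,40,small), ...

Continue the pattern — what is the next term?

(1458,65,46,tiny)

For the first entry, ×3 each step: 2, 6, 18, 54, 162, 486 → 1458.
For the second entry, differences are 5, 6, 7, … (increasing by 1 each time): 20, 25, 31, 38, 46, 55 → 65.
Third entry: differences are 1, 2, 3, … (increasing by 1 each time); 25, 26, 28, 31, 35, 40 → 46.
Size — repeats small → tiny → huge → large → medium: small, tiny, huge, large, medium, small → tiny.
Putting it together: (1458,65,46,tiny).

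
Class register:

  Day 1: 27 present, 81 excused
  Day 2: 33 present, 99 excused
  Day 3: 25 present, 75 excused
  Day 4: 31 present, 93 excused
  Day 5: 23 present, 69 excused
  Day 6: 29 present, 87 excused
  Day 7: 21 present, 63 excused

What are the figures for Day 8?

Present — alternating steps +6, −8, +6, −8, …: 27, 33, 25, 31, 23, 29, 21 → 27.
Excused goes 81, 99, 75, 93, 69, 87, 63 → 81 (always 3 × the present).
Putting it together: 27 present, 81 excused.

27 present, 81 excused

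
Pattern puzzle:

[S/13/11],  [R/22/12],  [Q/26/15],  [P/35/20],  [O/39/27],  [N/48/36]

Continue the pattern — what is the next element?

[M/52/47]

Letter: S, R, Q, P, O, N → M (letters move back 1 place in the alphabet).
Second slot — alternating steps +9, +4, +9, +4, …: 13, 22, 26, 35, 39, 48 → 52.
Third slot — differences are 1, 3, 5, … (increasing by 2 each time): 11, 12, 15, 20, 27, 36 → 47.
Combining the parts gives [M/52/47].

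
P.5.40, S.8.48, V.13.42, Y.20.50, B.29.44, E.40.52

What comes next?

Letter goes P, S, V, Y, B, E → H (letters move forward 3 places in the alphabet, wrapping Z→A).
Second component — differences are 3, 5, 7, … (increasing by 2 each time): 5, 8, 13, 20, 29, 40 → 53.
For the third component, alternating steps +8, −6, +8, −6, …: 40, 48, 42, 50, 44, 52 → 46.
So the next label is H.53.46.

H.53.46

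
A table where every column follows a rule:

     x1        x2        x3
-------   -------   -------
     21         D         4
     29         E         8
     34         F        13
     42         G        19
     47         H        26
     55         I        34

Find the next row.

Column x1 — alternating steps +8, +5, +8, +5, …: 21, 29, 34, 42, 47, 55 → 60.
Column x2 goes D, E, F, G, H, I → J (letters move forward 1 place in the alphabet).
Column x3 goes 4, 8, 13, 19, 26, 34 → 43 (differences are 4, 5, 6, … (increasing by 1 each time)).
So the next row is 60  J  43.

60  J  43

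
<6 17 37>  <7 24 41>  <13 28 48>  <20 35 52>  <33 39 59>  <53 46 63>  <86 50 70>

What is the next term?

First entry: 6, 7, 13, 20, 33, 53, 86 → 139 (each term is the sum of the two before it).
Second entry goes 17, 24, 28, 35, 39, 46, 50 → 57 (alternating steps +7, +4, +7, +4, …).
Third entry: alternating steps +4, +7, +4, +7, …, so 37, 41, 48, 52, 59, 63, 70 → 74.
So the next term is <139 57 74>.

<139 57 74>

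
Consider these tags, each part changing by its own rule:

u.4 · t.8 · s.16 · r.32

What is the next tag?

Letter: letters move back 1 place in the alphabet; u, t, s, r → q.
Second component — ×2 each step: 4, 8, 16, 32 → 64.
Putting it together: q.64.

q.64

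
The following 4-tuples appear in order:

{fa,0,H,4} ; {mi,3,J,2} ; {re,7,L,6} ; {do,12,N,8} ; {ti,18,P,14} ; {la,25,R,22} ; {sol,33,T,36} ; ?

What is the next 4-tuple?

{fa,42,V,58}

Note: runs backward through the solfège scale do→ti, so fa, mi, re, do, ti, la, sol → fa.
Second component: 0, 3, 7, 12, 18, 25, 33 → 42 (differences are 3, 4, 5, … (increasing by 1 each time)).
Letter: letters move forward 2 places in the alphabet; H, J, L, N, P, R, T → V.
For the fourth component, each term is the sum of the two before it: 4, 2, 6, 8, 14, 22, 36 → 58.
Combining the parts gives {fa,42,V,58}.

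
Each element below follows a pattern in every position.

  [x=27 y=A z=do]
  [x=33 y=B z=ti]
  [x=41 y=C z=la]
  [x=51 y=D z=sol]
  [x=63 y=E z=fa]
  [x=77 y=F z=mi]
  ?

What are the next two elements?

[x=93 y=G z=re], [x=111 y=H z=do]

X: differences are 6, 8, 10, … (increasing by 2 each time); 27, 33, 41, 51, 63, 77 → 93 → 111.
Y goes A, B, C, D, E, F → G → H (letters move forward 1 place in the alphabet).
Z: do, ti, la, sol, fa, mi → re → do (runs backward through the solfège scale do→ti).
Putting the parts together: [x=93 y=G z=re] and then [x=111 y=H z=do].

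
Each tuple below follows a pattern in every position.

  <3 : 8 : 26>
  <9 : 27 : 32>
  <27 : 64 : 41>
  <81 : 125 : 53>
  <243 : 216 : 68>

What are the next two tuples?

For the first value, ×3 each step: 3, 9, 27, 81, 243 → 729 → 2187.
Second value — perfect cubes: 2³, 3³, 4³, …: 8, 27, 64, 125, 216 → 343 → 512.
Third value: 26, 32, 41, 53, 68 → 86 → 107 (differences are 6, 9, 12, … (increasing by 3 each time)).
Putting the parts together: <729 : 343 : 86> and then <2187 : 512 : 107>.

<729 : 343 : 86>, <2187 : 512 : 107>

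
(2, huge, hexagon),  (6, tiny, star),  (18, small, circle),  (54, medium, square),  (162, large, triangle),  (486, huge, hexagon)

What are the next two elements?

First value — ×3 each step: 2, 6, 18, 54, 162, 486 → 1458 → 4374.
Size: repeats huge → tiny → small → medium → large; huge, tiny, small, medium, large, huge → tiny → small.
Shape: hexagon, star, circle, square, triangle, hexagon → star → circle (repeats hexagon → star → circle → square → triangle).
Putting the parts together: (1458, tiny, star) and then (4374, small, circle).

(1458, tiny, star), (4374, small, circle)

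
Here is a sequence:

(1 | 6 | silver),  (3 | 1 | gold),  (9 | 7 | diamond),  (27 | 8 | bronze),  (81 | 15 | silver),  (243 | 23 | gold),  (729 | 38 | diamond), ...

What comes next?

(2187 | 61 | bronze)

First component — ×3 each step: 1, 3, 9, 27, 81, 243, 729 → 2187.
For the second component, each term is the sum of the two before it: 6, 1, 7, 8, 15, 23, 38 → 61.
Rank goes silver, gold, diamond, bronze, silver, gold, diamond → bronze (repeats silver → gold → diamond → bronze).
Putting it together: (2187 | 61 | bronze).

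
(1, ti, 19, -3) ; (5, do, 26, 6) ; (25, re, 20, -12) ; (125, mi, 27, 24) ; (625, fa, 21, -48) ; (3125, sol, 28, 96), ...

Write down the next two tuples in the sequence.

First value: 1, 5, 25, 125, 625, 3125 → 15625 → 78125 (×5 each step).
For the note, runs through the solfège scale do→ti: ti, do, re, mi, fa, sol → la → ti.
Third value goes 19, 26, 20, 27, 21, 28 → 22 → 29 (alternating steps +7, −6, +7, −6, …).
Fourth value goes -3, 6, -12, 24, -48, 96 → -192 → 384 (×(-2) each step).
So the next two tuples are (15625, la, 22, -192) and (78125, ti, 29, 384).

(15625, la, 22, -192), (78125, ti, 29, 384)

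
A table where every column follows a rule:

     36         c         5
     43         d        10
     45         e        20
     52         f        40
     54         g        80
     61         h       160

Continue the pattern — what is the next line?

63  i  320

For the first component, alternating steps +7, +2, +7, +2, …: 36, 43, 45, 52, 54, 61 → 63.
Letter: letters move forward 1 place in the alphabet, so c, d, e, f, g, h → i.
Third component — ×2 each step: 5, 10, 20, 40, 80, 160 → 320.
Putting it together: 63  i  320.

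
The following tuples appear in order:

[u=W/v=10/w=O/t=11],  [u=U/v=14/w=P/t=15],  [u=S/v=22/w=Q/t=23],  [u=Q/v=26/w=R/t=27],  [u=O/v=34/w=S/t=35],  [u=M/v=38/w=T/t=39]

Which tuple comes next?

U: W, U, S, Q, O, M → K (letters move back 2 places in the alphabet).
V goes 10, 14, 22, 26, 34, 38 → 46 (alternating steps +4, +8, +4, +8, …).
W: O, P, Q, R, S, T → U (letters move forward 1 place in the alphabet).
T: 11, 15, 23, 27, 35, 39 → 47 (always 1 more than the v).
Putting it together: [u=K/v=46/w=U/t=47].

[u=K/v=46/w=U/t=47]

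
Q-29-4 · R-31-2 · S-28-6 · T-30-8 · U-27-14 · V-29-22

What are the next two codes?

W-26-36 then X-28-58

Letter: letters move forward 1 place in the alphabet, so Q, R, S, T, U, V → W → X.
Second component: alternating steps +2, −3, +2, −3, …, so 29, 31, 28, 30, 27, 29 → 26 → 28.
Third component: 4, 2, 6, 8, 14, 22 → 36 → 58 (each term is the sum of the two before it).
So the next two codes are W-26-36 and X-28-58.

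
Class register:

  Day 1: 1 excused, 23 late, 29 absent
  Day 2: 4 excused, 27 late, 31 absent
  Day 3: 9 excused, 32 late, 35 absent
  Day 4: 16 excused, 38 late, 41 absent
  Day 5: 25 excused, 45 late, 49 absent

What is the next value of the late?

For the late, differences are 4, 5, 6, … (increasing by 1 each time): 23, 27, 32, 38, 45 → 53.

53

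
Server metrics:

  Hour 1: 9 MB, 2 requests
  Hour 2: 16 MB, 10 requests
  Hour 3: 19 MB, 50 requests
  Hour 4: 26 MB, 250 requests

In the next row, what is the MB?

MB: alternating steps +7, +3, +7, +3, …; 9, 16, 19, 26 → 29.

29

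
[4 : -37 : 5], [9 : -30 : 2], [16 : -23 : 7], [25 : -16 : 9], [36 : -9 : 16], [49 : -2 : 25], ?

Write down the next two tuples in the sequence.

First component goes 4, 9, 16, 25, 36, 49 → 64 → 81 (perfect squares: 2², 3², 4², …).
Second component — +7 each step: -37, -30, -23, -16, -9, -2 → 5 → 12.
For the third component, each term is the sum of the two before it: 5, 2, 7, 9, 16, 25 → 41 → 66.
Putting the parts together: [64 : 5 : 41] and then [81 : 12 : 66].

[64 : 5 : 41], [81 : 12 : 66]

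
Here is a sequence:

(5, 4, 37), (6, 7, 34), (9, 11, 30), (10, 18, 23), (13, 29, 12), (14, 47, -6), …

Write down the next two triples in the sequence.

(17, 76, -35), (18, 123, -82)

First entry: 5, 6, 9, 10, 13, 14 → 17 → 18 (alternating steps +1, +3, +1, +3, …).
Second entry — each term is the sum of the two before it: 4, 7, 11, 18, 29, 47 → 76 → 123.
Third entry: 37, 34, 30, 23, 12, -6 → -35 → -82 (together with the second entry always sums to 41).
Putting the parts together: (17, 76, -35) and then (18, 123, -82).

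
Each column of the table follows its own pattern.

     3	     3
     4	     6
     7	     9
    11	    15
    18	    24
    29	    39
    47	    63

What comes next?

First component: 3, 4, 7, 11, 18, 29, 47 → 76 (each term is the sum of the two before it).
Second component: each term is the sum of the two before it; 3, 6, 9, 15, 24, 39, 63 → 102.
Putting it together: 76  102.

76  102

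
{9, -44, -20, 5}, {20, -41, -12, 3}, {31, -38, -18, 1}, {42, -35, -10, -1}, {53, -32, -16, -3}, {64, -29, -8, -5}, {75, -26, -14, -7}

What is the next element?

First component: 9, 20, 31, 42, 53, 64, 75 → 86 (+11 each step).
Second component: +3 each step; -44, -41, -38, -35, -32, -29, -26 → -23.
Third component: alternating steps +8, −6, +8, −6, …; -20, -12, -18, -10, -16, -8, -14 → -6.
Fourth component: −2 each step, so 5, 3, 1, -1, -3, -5, -7 → -9.
Putting it together: {86, -23, -6, -9}.

{86, -23, -6, -9}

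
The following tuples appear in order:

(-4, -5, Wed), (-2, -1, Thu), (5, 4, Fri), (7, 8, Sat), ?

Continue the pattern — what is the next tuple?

First slot goes -4, -2, 5, 7 → 14 (alternating steps +2, +7, +2, +7, …).
Second slot: -5, -1, 4, 8 → 13 (alternating steps +4, +5, +4, +5, …).
Day: runs through the weekdays Mon→Sun, so Wed, Thu, Fri, Sat → Sun.
So the next tuple is (14, 13, Sun).

(14, 13, Sun)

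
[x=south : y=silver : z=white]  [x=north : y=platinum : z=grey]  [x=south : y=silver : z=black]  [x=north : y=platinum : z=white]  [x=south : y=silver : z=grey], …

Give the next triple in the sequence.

[x=north : y=platinum : z=black]

X goes south, north, south, north, south → north (alternates south ↔ north).
Y: alternates silver ↔ platinum; silver, platinum, silver, platinum, silver → platinum.
Z: repeats white → grey → black; white, grey, black, white, grey → black.
So the next triple is [x=north : y=platinum : z=black].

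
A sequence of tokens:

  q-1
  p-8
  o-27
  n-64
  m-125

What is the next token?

l-216

Letter — letters move back 1 place in the alphabet: q, p, o, n, m → l.
Second component: perfect cubes: 1³, 2³, 3³, …, so 1, 8, 27, 64, 125 → 216.
Putting it together: l-216.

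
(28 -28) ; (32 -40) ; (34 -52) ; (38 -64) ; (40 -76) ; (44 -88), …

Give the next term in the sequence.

(46 -100)

For the first value, alternating steps +4, +2, +4, +2, …: 28, 32, 34, 38, 40, 44 → 46.
Second value: −12 each step; -28, -40, -52, -64, -76, -88 → -100.
So the next term is (46 -100).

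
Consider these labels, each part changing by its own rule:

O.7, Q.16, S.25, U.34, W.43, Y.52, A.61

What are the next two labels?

C.70, E.79

For the letter, letters move forward 2 places in the alphabet, wrapping Z→A: O, Q, S, U, W, Y, A → C → E.
For the second component, +9 each step: 7, 16, 25, 34, 43, 52, 61 → 70 → 79.
Putting the parts together: C.70 and then E.79.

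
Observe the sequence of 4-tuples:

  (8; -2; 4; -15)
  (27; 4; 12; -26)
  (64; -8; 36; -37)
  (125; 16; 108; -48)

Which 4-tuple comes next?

First part — perfect cubes: 2³, 3³, 4³, …: 8, 27, 64, 125 → 216.
For the second part, ×(-2) each step: -2, 4, -8, 16 → -32.
Third part: ×3 each step; 4, 12, 36, 108 → 324.
Fourth part goes -15, -26, -37, -48 → -59 (−11 each step).
Combining the parts gives (216; -32; 324; -59).

(216; -32; 324; -59)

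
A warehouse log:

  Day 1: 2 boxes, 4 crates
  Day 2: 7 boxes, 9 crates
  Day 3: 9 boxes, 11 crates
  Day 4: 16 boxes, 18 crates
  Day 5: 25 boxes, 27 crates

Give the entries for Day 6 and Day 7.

41 boxes, 43 crates; 66 boxes, 68 crates

Boxes: each term is the sum of the two before it, so 2, 7, 9, 16, 25 → 41 → 66.
Crates — always 2 more than the boxes: 4, 9, 11, 18, 27 → 43 → 68.
So the next two rows are 41 boxes, 43 crates and 66 boxes, 68 crates.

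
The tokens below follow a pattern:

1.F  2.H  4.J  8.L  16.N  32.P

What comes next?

64.R

First component: 1, 2, 4, 8, 16, 32 → 64 (×2 each step).
Letter goes F, H, J, L, N, P → R (letters move forward 2 places in the alphabet).
Combining the parts gives 64.R.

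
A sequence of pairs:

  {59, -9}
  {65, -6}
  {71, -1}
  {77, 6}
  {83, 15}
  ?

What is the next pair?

{89, 26}

For the first value, +6 each step: 59, 65, 71, 77, 83 → 89.
Second value goes -9, -6, -1, 6, 15 → 26 (differences are 3, 5, 7, … (increasing by 2 each time)).
Putting it together: {89, 26}.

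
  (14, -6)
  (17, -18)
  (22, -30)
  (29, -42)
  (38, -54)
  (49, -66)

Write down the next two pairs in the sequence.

(62, -78), (77, -90)

First part: differences are 3, 5, 7, … (increasing by 2 each time); 14, 17, 22, 29, 38, 49 → 62 → 77.
Second part: −12 each step, so -6, -18, -30, -42, -54, -66 → -78 → -90.
Putting the parts together: (62, -78) and then (77, -90).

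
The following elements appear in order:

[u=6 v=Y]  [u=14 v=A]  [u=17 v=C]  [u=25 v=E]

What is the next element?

[u=28 v=G]

U — alternating steps +8, +3, +8, +3, …: 6, 14, 17, 25 → 28.
For the v, letters move forward 2 places in the alphabet, wrapping Z→A: Y, A, C, E → G.
So the next element is [u=28 v=G].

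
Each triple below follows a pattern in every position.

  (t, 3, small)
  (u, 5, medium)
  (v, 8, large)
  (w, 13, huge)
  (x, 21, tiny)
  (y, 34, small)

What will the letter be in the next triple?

Letter: t, u, v, w, x, y → z (letters move forward 1 place in the alphabet).
Second component goes 3, 5, 8, 13, 21, 34 → 55 (each term is the sum of the two before it).
For the size, repeats small → medium → large → huge → tiny: small, medium, large, huge, tiny, small → medium.

z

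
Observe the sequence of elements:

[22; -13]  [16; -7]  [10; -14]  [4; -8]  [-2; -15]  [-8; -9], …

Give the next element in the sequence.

[-14; -16]

First value goes 22, 16, 10, 4, -2, -8 → -14 (−6 each step).
Second value: -13, -7, -14, -8, -15, -9 → -16 (alternating steps +6, −7, +6, −7, …).
Combining the parts gives [-14; -16].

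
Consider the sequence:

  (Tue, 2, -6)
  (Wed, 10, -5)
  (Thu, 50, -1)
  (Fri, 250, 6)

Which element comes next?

Day — runs through the weekdays Mon→Sun: Tue, Wed, Thu, Fri → Sat.
Second coordinate goes 2, 10, 50, 250 → 1250 (×5 each step).
Third coordinate goes -6, -5, -1, 6 → 16 (differences are 1, 4, 7, … (increasing by 3 each time)).
Combining the parts gives (Sat, 1250, 16).

(Sat, 1250, 16)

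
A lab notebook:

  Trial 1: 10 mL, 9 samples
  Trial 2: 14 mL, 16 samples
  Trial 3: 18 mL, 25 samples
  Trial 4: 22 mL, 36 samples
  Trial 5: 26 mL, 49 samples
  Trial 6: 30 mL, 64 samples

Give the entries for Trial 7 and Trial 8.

ML goes 10, 14, 18, 22, 26, 30 → 34 → 38 (+4 each step).
Samples goes 9, 16, 25, 36, 49, 64 → 81 → 100 (perfect squares: 3², 4², 5², …).
So the next two records are 34 mL, 81 samples and 38 mL, 100 samples.

34 mL, 81 samples; 38 mL, 100 samples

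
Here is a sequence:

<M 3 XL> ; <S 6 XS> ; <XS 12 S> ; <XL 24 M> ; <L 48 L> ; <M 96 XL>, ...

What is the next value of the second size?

XS

For the second size, repeats XL → XS → S → M → L: XL, XS, S, M, L, XL → XS.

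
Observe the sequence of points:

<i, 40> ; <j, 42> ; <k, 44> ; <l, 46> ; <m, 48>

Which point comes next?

<n, 50>

Letter — letters move forward 1 place in the alphabet: i, j, k, l, m → n.
Second entry: 40, 42, 44, 46, 48 → 50 (+2 each step).
So the next point is <n, 50>.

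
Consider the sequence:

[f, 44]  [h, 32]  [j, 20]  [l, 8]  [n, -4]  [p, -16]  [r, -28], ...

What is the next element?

For the letter, letters move forward 2 places in the alphabet: f, h, j, l, n, p, r → t.
Second part goes 44, 32, 20, 8, -4, -16, -28 → -40 (−12 each step).
So the next element is [t, -40].

[t, -40]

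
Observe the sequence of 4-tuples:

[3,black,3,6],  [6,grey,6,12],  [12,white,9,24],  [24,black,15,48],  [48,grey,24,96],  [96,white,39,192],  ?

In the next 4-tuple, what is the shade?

Shade — repeats black → grey → white: black, grey, white, black, grey, white → black.

black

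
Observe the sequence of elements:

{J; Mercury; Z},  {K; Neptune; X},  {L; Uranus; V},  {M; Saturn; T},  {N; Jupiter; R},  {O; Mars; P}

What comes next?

{P; Earth; N}

First letter — letters move forward 1 place in the alphabet: J, K, L, M, N, O → P.
Planet: runs backward through the planets Mercury→Neptune; Mercury, Neptune, Uranus, Saturn, Jupiter, Mars → Earth.
Second letter — letters move back 2 places in the alphabet: Z, X, V, T, R, P → N.
Putting it together: {P; Earth; N}.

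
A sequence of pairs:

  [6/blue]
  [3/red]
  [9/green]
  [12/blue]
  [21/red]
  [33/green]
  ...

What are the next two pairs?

First part: 6, 3, 9, 12, 21, 33 → 54 → 87 (each term is the sum of the two before it).
Colour: repeats blue → red → green, so blue, red, green, blue, red, green → blue → red.
Putting the parts together: [54/blue] and then [87/red].

[54/blue], [87/red]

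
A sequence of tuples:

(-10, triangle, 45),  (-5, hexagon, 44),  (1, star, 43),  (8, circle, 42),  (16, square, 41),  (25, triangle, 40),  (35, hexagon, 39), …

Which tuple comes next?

First slot — differences are 5, 6, 7, … (increasing by 1 each time): -10, -5, 1, 8, 16, 25, 35 → 46.
Shape: triangle, hexagon, star, circle, square, triangle, hexagon → star (repeats triangle → hexagon → star → circle → square).
Third slot: 45, 44, 43, 42, 41, 40, 39 → 38 (−1 each step).
Putting it together: (46, star, 38).

(46, star, 38)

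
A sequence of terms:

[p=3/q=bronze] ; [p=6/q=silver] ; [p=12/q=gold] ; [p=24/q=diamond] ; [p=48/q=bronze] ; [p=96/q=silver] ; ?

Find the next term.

[p=192/q=gold]

P — ×2 each step: 3, 6, 12, 24, 48, 96 → 192.
For the q, repeats bronze → silver → gold → diamond: bronze, silver, gold, diamond, bronze, silver → gold.
Combining the parts gives [p=192/q=gold].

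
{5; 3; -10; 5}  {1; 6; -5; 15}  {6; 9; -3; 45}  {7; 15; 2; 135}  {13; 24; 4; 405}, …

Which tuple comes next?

{20; 39; 9; 1215}

First value: each term is the sum of the two before it, so 5, 1, 6, 7, 13 → 20.
Second value goes 3, 6, 9, 15, 24 → 39 (each term is the sum of the two before it).
Third value goes -10, -5, -3, 2, 4 → 9 (alternating steps +5, +2, +5, +2, …).
For the fourth value, ×3 each step: 5, 15, 45, 135, 405 → 1215.
So the next tuple is {20; 39; 9; 1215}.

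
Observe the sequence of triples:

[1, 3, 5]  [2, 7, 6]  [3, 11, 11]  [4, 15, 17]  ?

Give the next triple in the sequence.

[5, 19, 28]

For the first slot, +1 each step: 1, 2, 3, 4 → 5.
Second slot — +4 each step: 3, 7, 11, 15 → 19.
Third slot: each term is the sum of the two before it; 5, 6, 11, 17 → 28.
Combining the parts gives [5, 19, 28].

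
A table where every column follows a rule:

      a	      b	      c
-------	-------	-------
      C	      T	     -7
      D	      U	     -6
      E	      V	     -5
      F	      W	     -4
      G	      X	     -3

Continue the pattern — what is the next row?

For the column a, letters move forward 1 place in the alphabet: C, D, E, F, G → H.
Column b: letters move forward 1 place in the alphabet; T, U, V, W, X → Y.
For the column c, +1 each step: -7, -6, -5, -4, -3 → -2.
Putting it together: H  Y  -2.

H  Y  -2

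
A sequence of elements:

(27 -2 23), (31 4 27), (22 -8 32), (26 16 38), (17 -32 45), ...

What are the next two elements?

(21 64 53), (12 -128 62)

For the first value, alternating steps +4, −9, +4, −9, …: 27, 31, 22, 26, 17 → 21 → 12.
Second value: -2, 4, -8, 16, -32 → 64 → -128 (×(-2) each step).
For the third value, differences are 4, 5, 6, … (increasing by 1 each time): 23, 27, 32, 38, 45 → 53 → 62.
So the next two elements are (21 64 53) and (12 -128 62).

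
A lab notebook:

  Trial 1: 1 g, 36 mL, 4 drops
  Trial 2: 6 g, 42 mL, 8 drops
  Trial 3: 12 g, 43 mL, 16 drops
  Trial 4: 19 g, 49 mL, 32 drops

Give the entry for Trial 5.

For the g, differences are 5, 6, 7, … (increasing by 1 each time): 1, 6, 12, 19 → 27.
ML: alternating steps +6, +1, +6, +1, …; 36, 42, 43, 49 → 50.
Drops: ×2 each step, so 4, 8, 16, 32 → 64.
Combining the parts gives 27 g, 50 mL, 64 drops.

27 g, 50 mL, 64 drops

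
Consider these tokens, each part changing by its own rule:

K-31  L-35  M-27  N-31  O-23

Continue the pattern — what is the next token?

Letter: letters move forward 1 place in the alphabet, so K, L, M, N, O → P.
Second component goes 31, 35, 27, 31, 23 → 27 (alternating steps +4, −8, +4, −8, …).
Combining the parts gives P-27.

P-27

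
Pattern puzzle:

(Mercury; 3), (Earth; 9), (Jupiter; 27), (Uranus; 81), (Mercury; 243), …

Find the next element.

Planet — repeats Mercury → Earth → Jupiter → Uranus: Mercury, Earth, Jupiter, Uranus, Mercury → Earth.
Second component goes 3, 9, 27, 81, 243 → 729 (×3 each step).
So the next element is (Earth; 729).

(Earth; 729)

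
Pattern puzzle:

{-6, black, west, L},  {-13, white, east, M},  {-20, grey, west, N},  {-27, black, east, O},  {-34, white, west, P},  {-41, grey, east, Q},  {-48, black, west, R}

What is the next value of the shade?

Shade — repeats black → white → grey: black, white, grey, black, white, grey, black → white.

white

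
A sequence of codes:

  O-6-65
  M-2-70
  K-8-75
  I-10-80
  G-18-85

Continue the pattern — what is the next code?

Letter — letters move back 2 places in the alphabet: O, M, K, I, G → E.
Second component goes 6, 2, 8, 10, 18 → 28 (each term is the sum of the two before it).
Third component — +5 each step: 65, 70, 75, 80, 85 → 90.
Putting it together: E-28-90.

E-28-90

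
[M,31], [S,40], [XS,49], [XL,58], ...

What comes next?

For the size, runs backward through clothing sizes XS→XL: M, S, XS, XL → L.
Second component goes 31, 40, 49, 58 → 67 (+9 each step).
Putting it together: [L,67].

[L,67]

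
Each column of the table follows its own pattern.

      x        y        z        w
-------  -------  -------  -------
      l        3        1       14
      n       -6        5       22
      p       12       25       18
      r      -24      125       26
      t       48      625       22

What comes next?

Column x — letters move forward 2 places in the alphabet: l, n, p, r, t → v.
Column y: ×(-2) each step; 3, -6, 12, -24, 48 → -96.
For the column z, ×5 each step: 1, 5, 25, 125, 625 → 3125.
Column w — alternating steps +8, −4, +8, −4, …: 14, 22, 18, 26, 22 → 30.
So the next line is v  -96  3125  30.

v  -96  3125  30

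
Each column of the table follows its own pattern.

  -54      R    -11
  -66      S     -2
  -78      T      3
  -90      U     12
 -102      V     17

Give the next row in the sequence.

-114  W  26

For the first component, −12 each step: -54, -66, -78, -90, -102 → -114.
Letter: letters move forward 1 place in the alphabet, so R, S, T, U, V → W.
Third component: alternating steps +9, +5, +9, +5, …; -11, -2, 3, 12, 17 → 26.
Putting it together: -114  W  26.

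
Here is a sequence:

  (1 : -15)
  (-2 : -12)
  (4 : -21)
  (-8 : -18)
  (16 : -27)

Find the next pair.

(-32 : -24)

First entry goes 1, -2, 4, -8, 16 → -32 (×(-2) each step).
Second entry: alternating steps +3, −9, +3, −9, …; -15, -12, -21, -18, -27 → -24.
Putting it together: (-32 : -24).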